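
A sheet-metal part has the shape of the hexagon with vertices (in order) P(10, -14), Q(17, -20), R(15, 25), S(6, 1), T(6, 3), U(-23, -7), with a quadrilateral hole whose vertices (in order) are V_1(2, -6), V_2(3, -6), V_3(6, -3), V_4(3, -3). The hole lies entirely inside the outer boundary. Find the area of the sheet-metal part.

523.5

Outer boundary:
Cross-terms: 38, 725, -135, 12, 27, 392  ⇒  Σ = 1059
Area = |Σ|/2 = 529.5.
Hole:
Apply Gauss's area formula: 2A = Σ (x_i·y_{i+1} − x_{i+1}·y_i), indices taken mod 4.
V_1→V_2: (2)(-6) − (3)(-6) = 6
V_2→V_3: (3)(-3) − (6)(-6) = 27
V_3→V_4: (6)(-3) − (3)(-3) = -9
V_4→V_1: (3)(-6) − (2)(-3) = -12
Σ = 12
Area = |Σ|/2 = 6.
Net area = 529.5 − 6 = 523.5.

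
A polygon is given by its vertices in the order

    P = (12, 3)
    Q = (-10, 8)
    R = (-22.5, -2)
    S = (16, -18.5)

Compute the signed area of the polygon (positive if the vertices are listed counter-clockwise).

522.125

Apply the shoelace formula: 2A = Σ (x_i·y_{i+1} − x_{i+1}·y_i), indices taken mod 4.
P→Q: (12)(8) − (-10)(3) = 126
Q→R: (-10)(-2) − (-22.5)(8) = 200
R→S: (-22.5)(-18.5) − (16)(-2) = 448.25
S→P: (16)(3) − (12)(-18.5) = 270
Σ = 1044.25
Signed area = Σ/2 = 522.125 (positive ⇒ counter-clockwise traversal).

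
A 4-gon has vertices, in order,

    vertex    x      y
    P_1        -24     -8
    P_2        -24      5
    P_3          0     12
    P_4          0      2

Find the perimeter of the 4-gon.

|P_1P_2| = √((0)² + (13)²) = √169 = 13
|P_2P_3| = √((24)² + (7)²) = √625 = 25
|P_3P_4| = √((0)² + (-10)²) = √100 = 10
|P_4P_1| = √((-24)² + (-10)²) = √676 = 26
Perimeter = 13 + 25 + 10 + 26 = 74.

74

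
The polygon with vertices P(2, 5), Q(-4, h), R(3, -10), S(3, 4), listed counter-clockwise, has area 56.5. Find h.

The doubled signed area Σ (x_i y_{i+1} − x_{i+1} y_i) is linear in h.
With h=0 it equals 109; the coefficient of h is -1 (from the two edges through Q).
So -1·h + 109 = 2·56.5 = 113 ⇒ h = -4.

-4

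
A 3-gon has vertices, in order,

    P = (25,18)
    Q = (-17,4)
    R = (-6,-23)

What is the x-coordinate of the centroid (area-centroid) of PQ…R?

Apply Gauss's area formula. First the cross-terms c_i = x_i·y_{i+1} − x_{i+1}·y_i:
  406, 415, 467  ⇒  2A = 1288, A = 644.
Then Σ (x_i + x_{i+1})·c_i = 2576, so x̄ = 2576 / (6·644) = 2/3.

2/3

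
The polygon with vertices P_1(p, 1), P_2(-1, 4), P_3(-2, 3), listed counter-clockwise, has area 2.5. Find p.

Write out the shoelace sum; only the two edges meeting at P_1 involve p:
2·Area = [((-2)·1 − p·3) + (p·4 − (-1)·1)] + 5
       = 1·p + 4 = 5
⇒ p = 1.

1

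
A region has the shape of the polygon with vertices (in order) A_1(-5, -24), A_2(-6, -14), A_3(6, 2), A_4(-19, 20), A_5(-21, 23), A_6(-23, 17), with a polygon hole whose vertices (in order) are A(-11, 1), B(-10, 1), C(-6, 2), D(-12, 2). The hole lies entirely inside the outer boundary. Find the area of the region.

470.5

Outer boundary:
Cross-terms: -74, 72, 158, -17, 172, 637  ⇒  Σ = 948
Area = |Σ|/2 = 474.
Hole:
Σ = (-1) + (-14) + (12) + (10) = 7
Area = |Σ|/2 = 3.5.
Net area = 474 − 3.5 = 470.5.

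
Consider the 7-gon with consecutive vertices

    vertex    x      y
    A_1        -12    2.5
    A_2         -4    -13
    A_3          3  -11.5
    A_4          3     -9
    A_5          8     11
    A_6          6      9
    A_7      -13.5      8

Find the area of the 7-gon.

Apply the shoelace formula: 2A = Σ (x_i·y_{i+1} − x_{i+1}·y_i), indices taken mod 7.
Σ = (166) + (85) + (7.5) + (105) + (6) + (169.5) + (62.25) = 601.25
Area = |Σ|/2 = 300.625.

300.625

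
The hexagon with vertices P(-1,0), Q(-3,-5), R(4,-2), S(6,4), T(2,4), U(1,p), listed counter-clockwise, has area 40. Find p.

3

The doubled signed area Σ (x_i y_{i+1} − x_{i+1} y_i) is linear in p.
With p=0 it equals 71; the coefficient of p is 3 (from the two edges through U).
So 3·p + 71 = 2·40 = 80 ⇒ p = 3.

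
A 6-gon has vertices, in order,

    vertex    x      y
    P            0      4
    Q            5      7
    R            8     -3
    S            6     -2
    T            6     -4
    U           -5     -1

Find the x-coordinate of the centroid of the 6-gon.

355/147

Apply the shoelace formula. First the cross-terms c_i = x_i·y_{i+1} − x_{i+1}·y_i:
  -20, -71, 2, -12, -26, -20  ⇒  2A = -147, A = -73.5.
Then Σ (x_i + x_{i+1})·c_i = -1065, so x̄ = -1065 / (6·(-73.5)) = 355/147.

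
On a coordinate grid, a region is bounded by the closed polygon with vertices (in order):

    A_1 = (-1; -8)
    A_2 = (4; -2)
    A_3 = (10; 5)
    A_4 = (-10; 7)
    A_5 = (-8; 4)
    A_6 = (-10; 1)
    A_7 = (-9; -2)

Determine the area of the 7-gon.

170.5

Cross-terms: 34, 40, 120, 16, 32, 29, 70  ⇒  Σ = 341
Area = |Σ|/2 = 170.5.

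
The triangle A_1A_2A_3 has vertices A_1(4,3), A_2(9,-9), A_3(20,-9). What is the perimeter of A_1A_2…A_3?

44

|A_1A_2| = √((5)² + (-12)²) = √169 = 13
|A_2A_3| = √((11)² + (0)²) = √121 = 11
|A_3A_1| = √((-16)² + (12)²) = √400 = 20
Perimeter = 13 + 11 + 20 = 44.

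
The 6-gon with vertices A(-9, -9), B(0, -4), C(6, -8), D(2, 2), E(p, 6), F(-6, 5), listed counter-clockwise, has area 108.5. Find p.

The doubled signed area Σ (x_i y_{i+1} − x_{i+1} y_i) is linear in p.
With p=0 it equals 235; the coefficient of p is 3 (from the two edges through E).
So 3·p + 235 = 2·108.5 = 217 ⇒ p = -6.

-6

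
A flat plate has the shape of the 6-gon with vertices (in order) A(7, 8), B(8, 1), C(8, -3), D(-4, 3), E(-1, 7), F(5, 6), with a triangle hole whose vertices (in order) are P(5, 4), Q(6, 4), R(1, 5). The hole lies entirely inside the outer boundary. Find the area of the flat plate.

Outer boundary:
Apply the shoelace (surveyor's) formula: 2A = Σ (x_i·y_{i+1} − x_{i+1}·y_i), indices taken mod 6.
Σ = (-57) + (-32) + (12) + (-25) + (-41) + (-2) = -145
Area = |Σ|/2 = 72.5.
Hole:
P→Q: (5)(4) − (6)(4) = -4
Q→R: (6)(5) − (1)(4) = 26
R→P: (1)(4) − (5)(5) = -21
Σ = 1
Area = |Σ|/2 = 0.5.
Net area = 72.5 − 0.5 = 72.

72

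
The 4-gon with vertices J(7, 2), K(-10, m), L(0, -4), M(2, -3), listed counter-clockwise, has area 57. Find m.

3

Write out the shoelace sum; only the two edges meeting at K involve m:
2·Area = [(7·m − (-10)·2) + ((-10)·(-4) − 0·m)] + 33
       = 7·m + 93 = 114
⇒ m = 3.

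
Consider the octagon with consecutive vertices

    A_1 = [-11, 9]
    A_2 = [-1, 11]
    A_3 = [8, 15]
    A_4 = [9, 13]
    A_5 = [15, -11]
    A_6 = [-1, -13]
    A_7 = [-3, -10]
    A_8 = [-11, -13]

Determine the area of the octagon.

544

A_1→A_2: (-11)(11) − (-1)(9) = -112
A_2→A_3: (-1)(15) − (8)(11) = -103
A_3→A_4: (8)(13) − (9)(15) = -31
A_4→A_5: (9)(-11) − (15)(13) = -294
A_5→A_6: (15)(-13) − (-1)(-11) = -206
A_6→A_7: (-1)(-10) − (-3)(-13) = -29
A_7→A_8: (-3)(-13) − (-11)(-10) = -71
A_8→A_1: (-11)(9) − (-11)(-13) = -242
Σ = -1088
Area = |Σ|/2 = 544.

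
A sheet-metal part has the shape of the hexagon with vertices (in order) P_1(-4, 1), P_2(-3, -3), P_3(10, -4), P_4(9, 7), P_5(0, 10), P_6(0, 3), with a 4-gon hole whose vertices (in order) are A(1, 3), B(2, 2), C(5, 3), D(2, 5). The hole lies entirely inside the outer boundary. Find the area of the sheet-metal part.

Outer boundary:
Apply the surveyor's formula: 2A = Σ (x_i·y_{i+1} − x_{i+1}·y_i), indices taken mod 6.
Σ = (15) + (42) + (106) + (90) + (0) + (12) = 265
Area = |Σ|/2 = 132.5.
Hole:
Σ = (-4) + (-4) + (19) + (1) = 12
Area = |Σ|/2 = 6.
Net area = 132.5 − 6 = 126.5.

126.5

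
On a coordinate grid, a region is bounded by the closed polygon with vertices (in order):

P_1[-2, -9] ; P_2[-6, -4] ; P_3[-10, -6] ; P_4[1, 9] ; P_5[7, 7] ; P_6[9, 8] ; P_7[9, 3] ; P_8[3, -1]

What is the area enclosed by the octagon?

Apply the shoelace (surveyor's) formula: 2A = Σ (x_i·y_{i+1} − x_{i+1}·y_i), indices taken mod 8.
Σ = (-46) + (-4) + (-84) + (-56) + (-7) + (-45) + (-18) + (-29) = -289
Area = |Σ|/2 = 144.5.

144.5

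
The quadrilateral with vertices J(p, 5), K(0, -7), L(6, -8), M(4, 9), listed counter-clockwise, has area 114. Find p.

Write out the shoelace sum; only the two edges meeting at J involve p:
2·Area = [(4·5 − p·9) + (p·(-7) − 0·5)] + 128
       = -16·p + 148 = 228
⇒ p = -5.

-5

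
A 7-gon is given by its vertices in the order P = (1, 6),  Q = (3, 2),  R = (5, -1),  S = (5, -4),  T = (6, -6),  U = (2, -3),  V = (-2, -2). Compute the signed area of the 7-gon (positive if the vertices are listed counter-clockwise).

Apply the shoelace formula: 2A = Σ (x_i·y_{i+1} − x_{i+1}·y_i), indices taken mod 7.
Σ = (-16) + (-13) + (-15) + (-6) + (-6) + (-10) + (-10) = -76
Signed area = Σ/2 = -38 (negative ⇒ clockwise traversal).

-38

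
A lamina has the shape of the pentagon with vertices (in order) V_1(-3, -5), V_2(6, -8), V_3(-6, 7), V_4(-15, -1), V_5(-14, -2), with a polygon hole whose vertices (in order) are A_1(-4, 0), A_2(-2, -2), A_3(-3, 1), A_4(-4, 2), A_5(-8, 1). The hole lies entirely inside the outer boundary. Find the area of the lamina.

Outer boundary:
Apply the surveyor's formula: 2A = Σ (x_i·y_{i+1} − x_{i+1}·y_i), indices taken mod 5.
Σ = (54) + (-6) + (111) + (16) + (64) = 239
Area = |Σ|/2 = 119.5.
Hole:
A_1→A_2: (-4)(-2) − (-2)(0) = 8
A_2→A_3: (-2)(1) − (-3)(-2) = -8
A_3→A_4: (-3)(2) − (-4)(1) = -2
A_4→A_5: (-4)(1) − (-8)(2) = 12
A_5→A_1: (-8)(0) − (-4)(1) = 4
Σ = 14
Area = |Σ|/2 = 7.
Net area = 119.5 − 7 = 112.5.

112.5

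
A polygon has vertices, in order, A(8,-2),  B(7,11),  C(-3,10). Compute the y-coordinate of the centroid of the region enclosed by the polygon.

19/3

Apply Gauss's area formula. First the cross-terms c_i = x_i·y_{i+1} − x_{i+1}·y_i:
  102, 103, -74  ⇒  2A = 131, A = 65.5.
Then Σ (y_i + y_{i+1})·c_i = 2489, so ȳ = 2489 / (6·65.5) = 19/3.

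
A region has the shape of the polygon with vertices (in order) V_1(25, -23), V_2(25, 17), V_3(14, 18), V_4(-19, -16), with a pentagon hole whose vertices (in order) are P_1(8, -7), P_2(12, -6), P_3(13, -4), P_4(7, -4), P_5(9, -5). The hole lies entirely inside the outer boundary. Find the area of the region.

1073.5

Outer boundary:
Cross-terms: 1000, 212, 118, 837  ⇒  Σ = 2167
Area = |Σ|/2 = 1083.5.
Hole:
Apply the shoelace (surveyor's) formula: 2A = Σ (x_i·y_{i+1} − x_{i+1}·y_i), indices taken mod 5.
Σ = (36) + (30) + (-24) + (1) + (-23) = 20
Area = |Σ|/2 = 10.
Net area = 1083.5 − 10 = 1073.5.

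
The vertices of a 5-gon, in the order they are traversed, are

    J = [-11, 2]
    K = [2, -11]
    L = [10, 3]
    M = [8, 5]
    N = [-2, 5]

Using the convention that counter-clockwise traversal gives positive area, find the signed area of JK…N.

Apply the surveyor's formula: 2A = Σ (x_i·y_{i+1} − x_{i+1}·y_i), indices taken mod 5.
Cross-terms: 117, 116, 26, 50, 51  ⇒  Σ = 360
Signed area = Σ/2 = 180 (positive ⇒ counter-clockwise traversal).

180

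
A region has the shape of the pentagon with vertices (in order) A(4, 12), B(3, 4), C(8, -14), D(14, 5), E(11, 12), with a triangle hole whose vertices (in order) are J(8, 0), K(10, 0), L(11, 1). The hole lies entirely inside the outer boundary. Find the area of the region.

168.5

Outer boundary:
Apply Gauss's area formula: 2A = Σ (x_i·y_{i+1} − x_{i+1}·y_i), indices taken mod 5.
Cross-terms: -20, -74, 236, 113, 84  ⇒  Σ = 339
Area = |Σ|/2 = 169.5.
Hole:
Σ = (0) + (10) + (-8) = 2
Area = |Σ|/2 = 1.
Net area = 169.5 − 1 = 168.5.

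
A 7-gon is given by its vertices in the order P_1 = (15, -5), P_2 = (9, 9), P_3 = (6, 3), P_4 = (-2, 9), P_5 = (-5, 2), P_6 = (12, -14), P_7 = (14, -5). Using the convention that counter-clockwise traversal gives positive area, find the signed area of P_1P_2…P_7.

Cross-terms: 180, -27, 60, 41, 46, 136, 5  ⇒  Σ = 441
Signed area = Σ/2 = 220.5 (positive ⇒ counter-clockwise traversal).

220.5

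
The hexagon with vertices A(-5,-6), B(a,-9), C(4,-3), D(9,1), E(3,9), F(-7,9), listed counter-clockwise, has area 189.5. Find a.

The doubled signed area Σ (x_i y_{i+1} − x_{i+1} y_i) is linear in a.
With a=0 it equals 367; the coefficient of a is 3 (from the two edges through B).
So 3·a + 367 = 2·189.5 = 379 ⇒ a = 4.

4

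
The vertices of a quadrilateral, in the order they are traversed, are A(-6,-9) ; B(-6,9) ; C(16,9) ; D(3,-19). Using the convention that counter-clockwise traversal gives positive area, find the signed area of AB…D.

-389

Apply the surveyor's formula: 2A = Σ (x_i·y_{i+1} − x_{i+1}·y_i), indices taken mod 4.
Σ = (-108) + (-198) + (-331) + (-141) = -778
Signed area = Σ/2 = -389 (negative ⇒ clockwise traversal).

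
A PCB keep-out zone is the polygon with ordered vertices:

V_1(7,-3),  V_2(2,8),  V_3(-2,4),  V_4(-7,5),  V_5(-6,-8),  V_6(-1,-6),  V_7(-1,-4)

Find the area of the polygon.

123.5

Σ = (62) + (24) + (18) + (86) + (28) + (-2) + (31) = 247
Area = |Σ|/2 = 123.5.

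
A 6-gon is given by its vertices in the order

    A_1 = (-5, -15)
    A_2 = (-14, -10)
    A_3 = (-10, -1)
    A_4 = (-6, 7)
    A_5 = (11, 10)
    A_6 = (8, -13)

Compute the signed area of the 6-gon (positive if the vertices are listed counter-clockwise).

-433.5

Cross-terms: -160, -86, -76, -137, -223, -185  ⇒  Σ = -867
Signed area = Σ/2 = -433.5 (negative ⇒ clockwise traversal).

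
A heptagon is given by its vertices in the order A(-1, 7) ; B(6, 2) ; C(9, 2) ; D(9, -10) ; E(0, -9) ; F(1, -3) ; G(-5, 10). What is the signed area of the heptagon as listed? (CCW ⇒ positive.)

Σ = (-44) + (-6) + (-108) + (-81) + (9) + (-5) + (-25) = -260
Signed area = Σ/2 = -130 (negative ⇒ clockwise traversal).

-130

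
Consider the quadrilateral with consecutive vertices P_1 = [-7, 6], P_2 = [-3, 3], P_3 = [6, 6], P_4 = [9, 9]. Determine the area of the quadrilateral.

Σ = (-3) + (-36) + (0) + (117) = 78
Area = |Σ|/2 = 39.

39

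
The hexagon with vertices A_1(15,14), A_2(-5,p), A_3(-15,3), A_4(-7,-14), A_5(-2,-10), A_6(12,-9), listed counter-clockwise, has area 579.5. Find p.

Write out the shoelace sum; only the two edges meeting at A_2 involve p:
2·Area = [(15·p − (-5)·14) + ((-5)·3 − (-15)·p)] + 714
       = 30·p + 769 = 1159
⇒ p = 13.

13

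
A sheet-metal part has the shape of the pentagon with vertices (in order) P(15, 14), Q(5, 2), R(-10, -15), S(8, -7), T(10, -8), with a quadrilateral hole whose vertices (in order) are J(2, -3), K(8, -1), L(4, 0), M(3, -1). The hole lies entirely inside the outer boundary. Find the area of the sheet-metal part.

173

Outer boundary:
Apply the shoelace formula: 2A = Σ (x_i·y_{i+1} − x_{i+1}·y_i), indices taken mod 5.
Σ = (-40) + (-55) + (190) + (6) + (260) = 361
Area = |Σ|/2 = 180.5.
Hole:
Σ = (22) + (4) + (-4) + (-7) = 15
Area = |Σ|/2 = 7.5.
Net area = 180.5 − 7.5 = 173.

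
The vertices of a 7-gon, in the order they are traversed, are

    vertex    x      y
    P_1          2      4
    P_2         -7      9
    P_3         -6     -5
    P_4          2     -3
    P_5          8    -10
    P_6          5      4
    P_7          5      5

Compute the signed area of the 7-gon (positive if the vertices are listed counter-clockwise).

P_1→P_2: (2)(9) − (-7)(4) = 46
P_2→P_3: (-7)(-5) − (-6)(9) = 89
P_3→P_4: (-6)(-3) − (2)(-5) = 28
P_4→P_5: (2)(-10) − (8)(-3) = 4
P_5→P_6: (8)(4) − (5)(-10) = 82
P_6→P_7: (5)(5) − (5)(4) = 5
P_7→P_1: (5)(4) − (2)(5) = 10
Σ = 264
Signed area = Σ/2 = 132 (positive ⇒ counter-clockwise traversal).

132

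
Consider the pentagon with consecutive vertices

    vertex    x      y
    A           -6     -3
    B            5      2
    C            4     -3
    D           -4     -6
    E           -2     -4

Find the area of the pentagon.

35

A→B: (-6)(2) − (5)(-3) = 3
B→C: (5)(-3) − (4)(2) = -23
C→D: (4)(-6) − (-4)(-3) = -36
D→E: (-4)(-4) − (-2)(-6) = 4
E→A: (-2)(-3) − (-6)(-4) = -18
Σ = -70
Area = |Σ|/2 = 35.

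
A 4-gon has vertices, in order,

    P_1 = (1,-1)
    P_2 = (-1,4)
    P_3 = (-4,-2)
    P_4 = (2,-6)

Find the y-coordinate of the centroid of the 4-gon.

-69/53

Apply the shoelace (surveyor's) formula. First the cross-terms c_i = x_i·y_{i+1} − x_{i+1}·y_i:
  3, 18, 28, 4  ⇒  2A = 53, A = 26.5.
Then Σ (y_i + y_{i+1})·c_i = -207, so ȳ = -207 / (6·26.5) = -69/53.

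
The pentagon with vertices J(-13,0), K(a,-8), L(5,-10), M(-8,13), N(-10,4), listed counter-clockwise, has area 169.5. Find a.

-6

The doubled signed area Σ (x_i y_{i+1} − x_{i+1} y_i) is linear in a.
With a=0 it equals 279; the coefficient of a is -10 (from the two edges through K).
So -10·a + 279 = 2·169.5 = 339 ⇒ a = -6.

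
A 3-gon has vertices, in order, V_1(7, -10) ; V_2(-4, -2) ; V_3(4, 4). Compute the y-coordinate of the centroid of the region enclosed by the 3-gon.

-8/3

Apply the shoelace formula. First the cross-terms c_i = x_i·y_{i+1} − x_{i+1}·y_i:
  -54, -8, -68  ⇒  2A = -130, A = -65.
Then Σ (y_i + y_{i+1})·c_i = 1040, so ȳ = 1040 / (6·(-65)) = -8/3.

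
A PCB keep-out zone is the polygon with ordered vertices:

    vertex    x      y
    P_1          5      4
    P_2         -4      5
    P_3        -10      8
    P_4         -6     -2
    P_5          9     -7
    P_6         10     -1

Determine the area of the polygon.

146.5

Σ = (41) + (18) + (68) + (60) + (61) + (45) = 293
Area = |Σ|/2 = 146.5.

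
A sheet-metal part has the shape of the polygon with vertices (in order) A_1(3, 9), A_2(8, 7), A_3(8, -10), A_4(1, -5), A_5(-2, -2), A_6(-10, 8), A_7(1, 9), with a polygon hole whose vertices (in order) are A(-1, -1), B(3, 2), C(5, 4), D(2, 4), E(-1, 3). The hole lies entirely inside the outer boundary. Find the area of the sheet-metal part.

Outer boundary:
Apply the shoelace formula: 2A = Σ (x_i·y_{i+1} − x_{i+1}·y_i), indices taken mod 7.
Cross-terms: -51, -136, -30, -12, -36, -98, -18  ⇒  Σ = -381
Area = |Σ|/2 = 190.5.
Hole:
Cross-terms: 1, 2, 12, 10, 4  ⇒  Σ = 29
Area = |Σ|/2 = 14.5.
Net area = 190.5 − 14.5 = 176.

176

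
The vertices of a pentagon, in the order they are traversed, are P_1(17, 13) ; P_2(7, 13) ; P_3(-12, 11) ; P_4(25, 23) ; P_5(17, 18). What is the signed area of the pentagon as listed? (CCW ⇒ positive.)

-107

Apply Gauss's area formula: 2A = Σ (x_i·y_{i+1} − x_{i+1}·y_i), indices taken mod 5.
Cross-terms: 130, 233, -551, 59, -85  ⇒  Σ = -214
Signed area = Σ/2 = -107 (negative ⇒ clockwise traversal).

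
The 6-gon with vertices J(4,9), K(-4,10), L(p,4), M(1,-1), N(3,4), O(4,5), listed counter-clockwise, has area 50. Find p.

The doubled signed area Σ (x_i y_{i+1} − x_{i+1} y_i) is linear in p.
With p=0 it equals 78; the coefficient of p is -11 (from the two edges through L).
So -11·p + 78 = 2·50 = 100 ⇒ p = -2.

-2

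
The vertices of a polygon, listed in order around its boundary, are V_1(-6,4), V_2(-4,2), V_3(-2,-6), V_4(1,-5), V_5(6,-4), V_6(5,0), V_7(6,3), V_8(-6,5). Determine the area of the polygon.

Apply the surveyor's formula: 2A = Σ (x_i·y_{i+1} − x_{i+1}·y_i), indices taken mod 8.
V_1→V_2: (-6)(2) − (-4)(4) = 4
V_2→V_3: (-4)(-6) − (-2)(2) = 28
V_3→V_4: (-2)(-5) − (1)(-6) = 16
V_4→V_5: (1)(-4) − (6)(-5) = 26
V_5→V_6: (6)(0) − (5)(-4) = 20
V_6→V_7: (5)(3) − (6)(0) = 15
V_7→V_8: (6)(5) − (-6)(3) = 48
V_8→V_1: (-6)(4) − (-6)(5) = 6
Σ = 163
Area = |Σ|/2 = 81.5.

81.5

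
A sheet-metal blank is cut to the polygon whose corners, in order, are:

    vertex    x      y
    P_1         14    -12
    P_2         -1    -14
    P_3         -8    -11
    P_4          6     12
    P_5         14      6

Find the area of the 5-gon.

361.5

Apply the surveyor's formula: 2A = Σ (x_i·y_{i+1} − x_{i+1}·y_i), indices taken mod 5.
Σ = (-208) + (-101) + (-30) + (-132) + (-252) = -723
Area = |Σ|/2 = 361.5.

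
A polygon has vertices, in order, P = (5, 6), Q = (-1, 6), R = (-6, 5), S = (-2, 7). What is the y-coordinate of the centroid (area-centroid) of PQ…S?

Apply the surveyor's formula. First the cross-terms c_i = x_i·y_{i+1} − x_{i+1}·y_i:
  36, 31, -32, -47  ⇒  2A = -12, A = -6.
Then Σ (y_i + y_{i+1})·c_i = -222, so ȳ = -222 / (6·(-6)) = 37/6.

37/6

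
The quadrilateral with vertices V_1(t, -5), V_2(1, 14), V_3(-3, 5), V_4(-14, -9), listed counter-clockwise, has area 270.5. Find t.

The doubled signed area Σ (x_i y_{i+1} − x_{i+1} y_i) is linear in t.
With t=0 it equals 219; the coefficient of t is 23 (from the two edges through V_1).
So 23·t + 219 = 2·270.5 = 541 ⇒ t = 14.

14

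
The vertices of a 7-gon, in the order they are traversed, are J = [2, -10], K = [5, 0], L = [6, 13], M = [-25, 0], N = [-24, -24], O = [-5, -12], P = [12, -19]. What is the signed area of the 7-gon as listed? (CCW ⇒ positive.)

Σ = (50) + (65) + (325) + (600) + (168) + (239) + (-82) = 1365
Signed area = Σ/2 = 682.5 (positive ⇒ counter-clockwise traversal).

682.5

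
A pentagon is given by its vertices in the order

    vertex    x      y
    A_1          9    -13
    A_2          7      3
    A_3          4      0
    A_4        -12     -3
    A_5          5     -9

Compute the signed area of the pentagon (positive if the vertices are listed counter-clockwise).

116.5

Apply the surveyor's formula: 2A = Σ (x_i·y_{i+1} − x_{i+1}·y_i), indices taken mod 5.
Σ = (118) + (-12) + (-12) + (123) + (16) = 233
Signed area = Σ/2 = 116.5 (positive ⇒ counter-clockwise traversal).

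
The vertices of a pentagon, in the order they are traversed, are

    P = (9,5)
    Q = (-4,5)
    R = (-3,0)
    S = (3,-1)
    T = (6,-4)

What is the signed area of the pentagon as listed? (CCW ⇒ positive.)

71.5

Apply the surveyor's formula: 2A = Σ (x_i·y_{i+1} − x_{i+1}·y_i), indices taken mod 5.
P→Q: (9)(5) − (-4)(5) = 65
Q→R: (-4)(0) − (-3)(5) = 15
R→S: (-3)(-1) − (3)(0) = 3
S→T: (3)(-4) − (6)(-1) = -6
T→P: (6)(5) − (9)(-4) = 66
Σ = 143
Signed area = Σ/2 = 71.5 (positive ⇒ counter-clockwise traversal).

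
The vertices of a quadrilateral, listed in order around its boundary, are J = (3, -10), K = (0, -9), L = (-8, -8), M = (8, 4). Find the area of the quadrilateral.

Σ = (-27) + (-72) + (32) + (-92) = -159
Area = |Σ|/2 = 79.5.

79.5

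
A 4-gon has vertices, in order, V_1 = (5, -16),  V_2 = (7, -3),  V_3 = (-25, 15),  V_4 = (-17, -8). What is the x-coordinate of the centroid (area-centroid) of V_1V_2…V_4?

-1235/149

Apply the shoelace formula. First the cross-terms c_i = x_i·y_{i+1} − x_{i+1}·y_i:
  97, 30, 455, 312  ⇒  2A = 894, A = 447.
Then Σ (x_i + x_{i+1})·c_i = -22230, so x̄ = -22230 / (6·447) = -1235/149.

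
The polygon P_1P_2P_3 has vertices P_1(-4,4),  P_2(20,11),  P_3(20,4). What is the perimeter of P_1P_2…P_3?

|P_1P_2| = √((24)² + (7)²) = √625 = 25
|P_2P_3| = √((0)² + (-7)²) = √49 = 7
|P_3P_1| = √((-24)² + (0)²) = √576 = 24
Perimeter = 25 + 7 + 24 = 56.

56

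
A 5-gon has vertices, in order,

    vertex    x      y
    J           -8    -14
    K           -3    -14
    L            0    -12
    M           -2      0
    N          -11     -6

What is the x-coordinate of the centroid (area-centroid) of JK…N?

-5

Apply the surveyor's formula. First the cross-terms c_i = x_i·y_{i+1} − x_{i+1}·y_i:
  70, 36, -24, 12, 106  ⇒  2A = 200, A = 100.
Then Σ (x_i + x_{i+1})·c_i = -3000, so x̄ = -3000 / (6·100) = -5.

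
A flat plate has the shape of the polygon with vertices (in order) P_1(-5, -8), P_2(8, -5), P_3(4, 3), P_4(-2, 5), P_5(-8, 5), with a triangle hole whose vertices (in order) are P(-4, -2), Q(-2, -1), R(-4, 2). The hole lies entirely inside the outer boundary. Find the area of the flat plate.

Outer boundary:
Σ = (89) + (44) + (26) + (30) + (89) = 278
Area = |Σ|/2 = 139.
Hole:
Apply the surveyor's formula: 2A = Σ (x_i·y_{i+1} − x_{i+1}·y_i), indices taken mod 3.
Σ = (0) + (-8) + (16) = 8
Area = |Σ|/2 = 4.
Net area = 139 − 4 = 135.

135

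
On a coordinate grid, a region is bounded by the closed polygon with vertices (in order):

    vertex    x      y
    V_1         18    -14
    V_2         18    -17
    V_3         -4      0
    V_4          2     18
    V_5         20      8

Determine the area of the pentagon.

481

Cross-terms: -54, -68, -72, -344, -424  ⇒  Σ = -962
Area = |Σ|/2 = 481.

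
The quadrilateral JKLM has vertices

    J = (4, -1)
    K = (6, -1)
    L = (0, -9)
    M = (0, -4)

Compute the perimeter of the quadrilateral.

|JK| = √((2)² + (0)²) = √4 = 2
|KL| = √((-6)² + (-8)²) = √100 = 10
|LM| = √((0)² + (5)²) = √25 = 5
|MJ| = √((4)² + (3)²) = √25 = 5
Perimeter = 2 + 10 + 5 + 5 = 22.

22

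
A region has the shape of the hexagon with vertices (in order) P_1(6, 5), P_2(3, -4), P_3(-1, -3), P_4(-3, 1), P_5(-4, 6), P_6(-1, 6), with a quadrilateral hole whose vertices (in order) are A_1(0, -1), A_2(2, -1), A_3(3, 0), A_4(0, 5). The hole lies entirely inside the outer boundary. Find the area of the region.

57.5

Outer boundary:
Apply the shoelace formula: 2A = Σ (x_i·y_{i+1} − x_{i+1}·y_i), indices taken mod 6.
Σ = (-39) + (-13) + (-10) + (-14) + (-18) + (-41) = -135
Area = |Σ|/2 = 67.5.
Hole:
A_1→A_2: (0)(-1) − (2)(-1) = 2
A_2→A_3: (2)(0) − (3)(-1) = 3
A_3→A_4: (3)(5) − (0)(0) = 15
A_4→A_1: (0)(-1) − (0)(5) = 0
Σ = 20
Area = |Σ|/2 = 10.
Net area = 67.5 − 10 = 57.5.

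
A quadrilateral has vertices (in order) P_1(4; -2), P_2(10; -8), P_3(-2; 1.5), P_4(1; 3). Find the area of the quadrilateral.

17.25

Apply the shoelace (surveyor's) formula: 2A = Σ (x_i·y_{i+1} − x_{i+1}·y_i), indices taken mod 4.
Cross-terms: -12, -1, -7.5, -14  ⇒  Σ = -34.5
Area = |Σ|/2 = 17.25.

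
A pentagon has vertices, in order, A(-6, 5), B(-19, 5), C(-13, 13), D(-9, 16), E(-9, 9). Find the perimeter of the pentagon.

|AB| = √((-13)² + (0)²) = √169 = 13
|BC| = √((6)² + (8)²) = √100 = 10
|CD| = √((4)² + (3)²) = √25 = 5
|DE| = √((0)² + (-7)²) = √49 = 7
|EA| = √((3)² + (-4)²) = √25 = 5
Perimeter = 13 + 10 + 5 + 7 + 5 = 40.

40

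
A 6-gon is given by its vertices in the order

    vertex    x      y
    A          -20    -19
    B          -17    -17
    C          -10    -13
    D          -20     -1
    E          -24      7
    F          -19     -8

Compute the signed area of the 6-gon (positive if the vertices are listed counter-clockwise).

90

Apply the shoelace formula: 2A = Σ (x_i·y_{i+1} − x_{i+1}·y_i), indices taken mod 6.
Σ = (17) + (51) + (-250) + (-164) + (325) + (201) = 180
Signed area = Σ/2 = 90 (positive ⇒ counter-clockwise traversal).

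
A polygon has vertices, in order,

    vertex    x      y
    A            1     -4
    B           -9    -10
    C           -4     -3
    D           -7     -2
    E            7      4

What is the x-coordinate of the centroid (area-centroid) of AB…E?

-212/177

Apply the surveyor's formula. First the cross-terms c_i = x_i·y_{i+1} − x_{i+1}·y_i:
  -46, -13, -13, -14, -32  ⇒  2A = -118, A = -59.
Then Σ (x_i + x_{i+1})·c_i = 424, so x̄ = 424 / (6·(-59)) = -212/177.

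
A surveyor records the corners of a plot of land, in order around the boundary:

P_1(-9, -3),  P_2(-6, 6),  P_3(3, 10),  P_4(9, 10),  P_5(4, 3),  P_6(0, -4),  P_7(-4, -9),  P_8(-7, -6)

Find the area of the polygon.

163.5

Apply the surveyor's formula: 2A = Σ (x_i·y_{i+1} − x_{i+1}·y_i), indices taken mod 8.
Cross-terms: -72, -78, -60, -13, -16, -16, -39, -33  ⇒  Σ = -327
Area = |Σ|/2 = 163.5.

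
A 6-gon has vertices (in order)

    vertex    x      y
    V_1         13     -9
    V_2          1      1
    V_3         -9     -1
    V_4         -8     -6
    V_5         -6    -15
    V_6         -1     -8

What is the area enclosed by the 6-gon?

153

Σ = (22) + (8) + (46) + (84) + (33) + (113) = 306
Area = |Σ|/2 = 153.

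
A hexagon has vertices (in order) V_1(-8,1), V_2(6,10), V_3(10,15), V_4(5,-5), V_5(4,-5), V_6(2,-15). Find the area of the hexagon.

197

Cross-terms: -86, -10, -125, -5, -50, -118  ⇒  Σ = -394
Area = |Σ|/2 = 197.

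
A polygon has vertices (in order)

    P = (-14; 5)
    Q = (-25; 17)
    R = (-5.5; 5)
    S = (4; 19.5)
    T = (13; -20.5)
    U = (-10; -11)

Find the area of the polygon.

Apply Gauss's area formula: 2A = Σ (x_i·y_{i+1} − x_{i+1}·y_i), indices taken mod 6.
Cross-terms: -113, -31.5, -127.25, -335.5, -348, -204  ⇒  Σ = -1159.25
Area = |Σ|/2 = 579.625.

579.625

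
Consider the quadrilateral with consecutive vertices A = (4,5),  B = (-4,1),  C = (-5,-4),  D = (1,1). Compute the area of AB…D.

Apply the surveyor's formula: 2A = Σ (x_i·y_{i+1} − x_{i+1}·y_i), indices taken mod 4.
A→B: (4)(1) − (-4)(5) = 24
B→C: (-4)(-4) − (-5)(1) = 21
C→D: (-5)(1) − (1)(-4) = -1
D→A: (1)(5) − (4)(1) = 1
Σ = 45
Area = |Σ|/2 = 22.5.

22.5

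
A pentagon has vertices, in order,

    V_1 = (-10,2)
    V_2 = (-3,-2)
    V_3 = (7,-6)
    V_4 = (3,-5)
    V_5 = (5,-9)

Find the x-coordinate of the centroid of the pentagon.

-4/123

Apply the surveyor's formula. First the cross-terms c_i = x_i·y_{i+1} − x_{i+1}·y_i:
  26, 32, -17, -2, -80  ⇒  2A = -41, A = -20.5.
Then Σ (x_i + x_{i+1})·c_i = 4, so x̄ = 4 / (6·(-20.5)) = -4/123.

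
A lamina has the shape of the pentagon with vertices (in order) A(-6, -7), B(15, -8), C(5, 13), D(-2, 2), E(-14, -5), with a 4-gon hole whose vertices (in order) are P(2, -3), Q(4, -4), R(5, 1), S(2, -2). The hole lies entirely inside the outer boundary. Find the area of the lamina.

258

Outer boundary:
Σ = (153) + (235) + (36) + (38) + (68) = 530
Area = |Σ|/2 = 265.
Hole:
P→Q: (2)(-4) − (4)(-3) = 4
Q→R: (4)(1) − (5)(-4) = 24
R→S: (5)(-2) − (2)(1) = -12
S→P: (2)(-3) − (2)(-2) = -2
Σ = 14
Area = |Σ|/2 = 7.
Net area = 265 − 7 = 258.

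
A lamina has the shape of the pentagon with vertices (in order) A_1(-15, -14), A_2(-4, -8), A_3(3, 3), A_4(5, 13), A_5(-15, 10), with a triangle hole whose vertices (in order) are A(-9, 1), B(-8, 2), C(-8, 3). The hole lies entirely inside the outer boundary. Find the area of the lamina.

352

Outer boundary:
Σ = (64) + (12) + (24) + (245) + (360) = 705
Area = |Σ|/2 = 352.5.
Hole:
Apply Gauss's area formula: 2A = Σ (x_i·y_{i+1} − x_{i+1}·y_i), indices taken mod 3.
Σ = (-10) + (-8) + (19) = 1
Area = |Σ|/2 = 0.5.
Net area = 352.5 − 0.5 = 352.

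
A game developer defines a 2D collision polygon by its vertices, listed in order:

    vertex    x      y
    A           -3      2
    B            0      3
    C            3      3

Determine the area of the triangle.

1.5

Apply the surveyor's formula: 2A = Σ (x_i·y_{i+1} − x_{i+1}·y_i), indices taken mod 3.
Σ = (-9) + (-9) + (15) = -3
Area = |Σ|/2 = 1.5.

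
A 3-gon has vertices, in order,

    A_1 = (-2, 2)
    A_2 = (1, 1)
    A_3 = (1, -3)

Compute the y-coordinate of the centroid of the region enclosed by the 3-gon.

Apply the surveyor's formula. First the cross-terms c_i = x_i·y_{i+1} − x_{i+1}·y_i:
  -4, -4, -4  ⇒  2A = -12, A = -6.
Then Σ (y_i + y_{i+1})·c_i = 0, so ȳ = 0 / (6·(-6)) = 0.

0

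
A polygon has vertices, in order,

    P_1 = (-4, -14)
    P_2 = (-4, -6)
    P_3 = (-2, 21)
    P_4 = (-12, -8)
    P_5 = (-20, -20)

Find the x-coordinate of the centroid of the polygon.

Apply Gauss's area formula. First the cross-terms c_i = x_i·y_{i+1} − x_{i+1}·y_i:
  -32, -96, 268, 80, 200  ⇒  2A = 420, A = 210.
Then Σ (x_i + x_{i+1})·c_i = -10280, so x̄ = -10280 / (6·210) = -514/63.

-514/63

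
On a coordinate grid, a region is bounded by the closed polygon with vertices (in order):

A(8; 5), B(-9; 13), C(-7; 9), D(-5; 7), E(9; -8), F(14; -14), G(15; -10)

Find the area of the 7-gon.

Σ = (149) + (10) + (-4) + (-23) + (-14) + (70) + (155) = 343
Area = |Σ|/2 = 171.5.

171.5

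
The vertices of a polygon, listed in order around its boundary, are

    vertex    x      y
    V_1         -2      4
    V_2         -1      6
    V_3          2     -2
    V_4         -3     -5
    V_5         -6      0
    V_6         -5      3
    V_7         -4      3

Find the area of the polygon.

Σ = (-8) + (-10) + (-16) + (-30) + (-18) + (-3) + (-10) = -95
Area = |Σ|/2 = 47.5.

47.5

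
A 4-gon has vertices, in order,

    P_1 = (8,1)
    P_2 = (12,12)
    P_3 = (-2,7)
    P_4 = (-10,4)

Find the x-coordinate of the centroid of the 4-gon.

Apply the surveyor's formula. First the cross-terms c_i = x_i·y_{i+1} − x_{i+1}·y_i:
  84, 108, 62, -42  ⇒  2A = 212, A = 106.
Then Σ (x_i + x_{i+1})·c_i = 2100, so x̄ = 2100 / (6·106) = 175/53.

175/53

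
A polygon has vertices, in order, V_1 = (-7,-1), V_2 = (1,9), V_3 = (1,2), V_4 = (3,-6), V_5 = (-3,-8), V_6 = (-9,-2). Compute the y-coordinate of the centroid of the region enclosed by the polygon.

-123/97

Apply the shoelace (surveyor's) formula. First the cross-terms c_i = x_i·y_{i+1} − x_{i+1}·y_i:
  -62, -7, -12, -42, -66, -5  ⇒  2A = -194, A = -97.
Then Σ (y_i + y_{i+1})·c_i = 738, so ȳ = 738 / (6·(-97)) = -123/97.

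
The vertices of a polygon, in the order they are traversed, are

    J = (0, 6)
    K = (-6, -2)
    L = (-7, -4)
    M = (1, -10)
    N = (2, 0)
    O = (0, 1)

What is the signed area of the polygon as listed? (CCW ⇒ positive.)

Apply the surveyor's formula: 2A = Σ (x_i·y_{i+1} − x_{i+1}·y_i), indices taken mod 6.
Σ = (36) + (10) + (74) + (20) + (2) + (0) = 142
Signed area = Σ/2 = 71 (positive ⇒ counter-clockwise traversal).

71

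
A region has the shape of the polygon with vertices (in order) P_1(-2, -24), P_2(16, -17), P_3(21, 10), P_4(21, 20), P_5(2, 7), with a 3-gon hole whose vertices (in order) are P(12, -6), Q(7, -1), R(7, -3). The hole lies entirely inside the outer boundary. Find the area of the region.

Outer boundary:
Apply the surveyor's formula: 2A = Σ (x_i·y_{i+1} − x_{i+1}·y_i), indices taken mod 5.
Σ = (418) + (517) + (210) + (107) + (-34) = 1218
Area = |Σ|/2 = 609.
Hole:
P→Q: (12)(-1) − (7)(-6) = 30
Q→R: (7)(-3) − (7)(-1) = -14
R→P: (7)(-6) − (12)(-3) = -6
Σ = 10
Area = |Σ|/2 = 5.
Net area = 609 − 5 = 604.

604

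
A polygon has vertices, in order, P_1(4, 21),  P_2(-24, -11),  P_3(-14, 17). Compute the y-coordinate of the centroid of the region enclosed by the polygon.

Apply Gauss's area formula. First the cross-terms c_i = x_i·y_{i+1} − x_{i+1}·y_i:
  460, -562, -362  ⇒  2A = -464, A = -232.
Then Σ (y_i + y_{i+1})·c_i = -12528, so ȳ = -12528 / (6·(-232)) = 9.

9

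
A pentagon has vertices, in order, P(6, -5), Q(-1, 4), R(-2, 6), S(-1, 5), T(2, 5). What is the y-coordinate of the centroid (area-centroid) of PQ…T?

Apply the shoelace formula. First the cross-terms c_i = x_i·y_{i+1} − x_{i+1}·y_i:
  19, 2, -4, -15, -40  ⇒  2A = -38, A = -19.
Then Σ (y_i + y_{i+1})·c_i = -193, so ȳ = -193 / (6·(-19)) = 193/114.

193/114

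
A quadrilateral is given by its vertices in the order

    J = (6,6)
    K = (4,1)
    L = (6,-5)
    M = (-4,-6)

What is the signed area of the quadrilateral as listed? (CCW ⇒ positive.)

Σ = (-18) + (-26) + (-56) + (12) = -88
Signed area = Σ/2 = -44 (negative ⇒ clockwise traversal).

-44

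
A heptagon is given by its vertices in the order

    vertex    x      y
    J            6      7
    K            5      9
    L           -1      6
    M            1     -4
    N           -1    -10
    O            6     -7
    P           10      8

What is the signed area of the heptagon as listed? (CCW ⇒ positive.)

Σ = (19) + (39) + (-2) + (-14) + (67) + (118) + (22) = 249
Signed area = Σ/2 = 124.5 (positive ⇒ counter-clockwise traversal).

124.5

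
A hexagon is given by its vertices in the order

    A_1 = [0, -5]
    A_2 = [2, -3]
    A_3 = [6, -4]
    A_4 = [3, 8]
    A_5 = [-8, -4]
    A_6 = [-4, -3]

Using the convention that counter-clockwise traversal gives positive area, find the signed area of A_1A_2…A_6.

Σ = (10) + (10) + (60) + (52) + (8) + (20) = 160
Signed area = Σ/2 = 80 (positive ⇒ counter-clockwise traversal).

80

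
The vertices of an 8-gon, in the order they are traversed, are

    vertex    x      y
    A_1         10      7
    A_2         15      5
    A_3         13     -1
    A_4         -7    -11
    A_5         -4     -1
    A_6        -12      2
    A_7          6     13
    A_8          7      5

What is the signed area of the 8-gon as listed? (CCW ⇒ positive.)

-286

Apply Gauss's area formula: 2A = Σ (x_i·y_{i+1} − x_{i+1}·y_i), indices taken mod 8.
A_1→A_2: (10)(5) − (15)(7) = -55
A_2→A_3: (15)(-1) − (13)(5) = -80
A_3→A_4: (13)(-11) − (-7)(-1) = -150
A_4→A_5: (-7)(-1) − (-4)(-11) = -37
A_5→A_6: (-4)(2) − (-12)(-1) = -20
A_6→A_7: (-12)(13) − (6)(2) = -168
A_7→A_8: (6)(5) − (7)(13) = -61
A_8→A_1: (7)(7) − (10)(5) = -1
Σ = -572
Signed area = Σ/2 = -286 (negative ⇒ clockwise traversal).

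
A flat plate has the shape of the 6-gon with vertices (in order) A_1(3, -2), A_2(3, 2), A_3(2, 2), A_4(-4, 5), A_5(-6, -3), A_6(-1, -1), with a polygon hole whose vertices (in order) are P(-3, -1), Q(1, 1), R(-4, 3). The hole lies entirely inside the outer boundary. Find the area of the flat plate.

Outer boundary:
A_1→A_2: (3)(2) − (3)(-2) = 12
A_2→A_3: (3)(2) − (2)(2) = 2
A_3→A_4: (2)(5) − (-4)(2) = 18
A_4→A_5: (-4)(-3) − (-6)(5) = 42
A_5→A_6: (-6)(-1) − (-1)(-3) = 3
A_6→A_1: (-1)(-2) − (3)(-1) = 5
Σ = 82
Area = |Σ|/2 = 41.
Hole:
Apply Gauss's area formula: 2A = Σ (x_i·y_{i+1} − x_{i+1}·y_i), indices taken mod 3.
Cross-terms: -2, 7, 13  ⇒  Σ = 18
Area = |Σ|/2 = 9.
Net area = 41 − 9 = 32.

32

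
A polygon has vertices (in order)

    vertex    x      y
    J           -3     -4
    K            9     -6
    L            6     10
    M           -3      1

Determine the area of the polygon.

Apply the shoelace (surveyor's) formula: 2A = Σ (x_i·y_{i+1} − x_{i+1}·y_i), indices taken mod 4.
Σ = (54) + (126) + (36) + (15) = 231
Area = |Σ|/2 = 115.5.

115.5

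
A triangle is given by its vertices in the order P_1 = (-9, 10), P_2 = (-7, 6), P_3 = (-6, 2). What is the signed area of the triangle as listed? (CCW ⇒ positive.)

Apply the shoelace formula: 2A = Σ (x_i·y_{i+1} − x_{i+1}·y_i), indices taken mod 3.
Σ = (16) + (22) + (-42) = -4
Signed area = Σ/2 = -2 (negative ⇒ clockwise traversal).

-2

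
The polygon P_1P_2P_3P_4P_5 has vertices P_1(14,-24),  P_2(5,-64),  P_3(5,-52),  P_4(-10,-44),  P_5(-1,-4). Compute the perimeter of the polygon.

136

|P_1P_2| = √((-9)² + (-40)²) = √1681 = 41
|P_2P_3| = √((0)² + (12)²) = √144 = 12
|P_3P_4| = √((-15)² + (8)²) = √289 = 17
|P_4P_5| = √((9)² + (40)²) = √1681 = 41
|P_5P_1| = √((15)² + (-20)²) = √625 = 25
Perimeter = 41 + 12 + 17 + 41 + 25 = 136.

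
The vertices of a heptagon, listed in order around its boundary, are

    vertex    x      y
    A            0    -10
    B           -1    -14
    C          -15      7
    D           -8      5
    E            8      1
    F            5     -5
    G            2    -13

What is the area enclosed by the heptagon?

207

Apply the surveyor's formula: 2A = Σ (x_i·y_{i+1} − x_{i+1}·y_i), indices taken mod 7.
Σ = (-10) + (-217) + (-19) + (-48) + (-45) + (-55) + (-20) = -414
Area = |Σ|/2 = 207.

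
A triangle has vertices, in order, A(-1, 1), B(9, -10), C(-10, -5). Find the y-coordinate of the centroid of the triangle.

-14/3

Apply the surveyor's formula. First the cross-terms c_i = x_i·y_{i+1} − x_{i+1}·y_i:
  1, -145, -15  ⇒  2A = -159, A = -79.5.
Then Σ (y_i + y_{i+1})·c_i = 2226, so ȳ = 2226 / (6·(-79.5)) = -14/3.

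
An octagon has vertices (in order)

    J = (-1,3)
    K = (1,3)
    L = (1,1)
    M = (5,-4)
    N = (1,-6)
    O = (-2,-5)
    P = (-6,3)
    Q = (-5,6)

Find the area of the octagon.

Apply the shoelace (surveyor's) formula: 2A = Σ (x_i·y_{i+1} − x_{i+1}·y_i), indices taken mod 8.
J→K: (-1)(3) − (1)(3) = -6
K→L: (1)(1) − (1)(3) = -2
L→M: (1)(-4) − (5)(1) = -9
M→N: (5)(-6) − (1)(-4) = -26
N→O: (1)(-5) − (-2)(-6) = -17
O→P: (-2)(3) − (-6)(-5) = -36
P→Q: (-6)(6) − (-5)(3) = -21
Q→J: (-5)(3) − (-1)(6) = -9
Σ = -126
Area = |Σ|/2 = 63.

63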